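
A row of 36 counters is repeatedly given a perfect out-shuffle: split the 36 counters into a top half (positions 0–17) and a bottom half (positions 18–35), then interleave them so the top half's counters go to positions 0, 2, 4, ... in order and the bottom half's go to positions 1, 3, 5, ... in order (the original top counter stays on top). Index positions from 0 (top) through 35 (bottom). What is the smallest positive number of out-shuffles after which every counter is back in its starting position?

12

The out-shuffle permutes the 36 positions with cycle lengths [1, 1, 3, 3, 4, 12, 12].
Every counter is home exactly when every cycle has completed a whole number of laps, i.e. after lcm(1, 3, 4, 12) = 12 out-shuffles.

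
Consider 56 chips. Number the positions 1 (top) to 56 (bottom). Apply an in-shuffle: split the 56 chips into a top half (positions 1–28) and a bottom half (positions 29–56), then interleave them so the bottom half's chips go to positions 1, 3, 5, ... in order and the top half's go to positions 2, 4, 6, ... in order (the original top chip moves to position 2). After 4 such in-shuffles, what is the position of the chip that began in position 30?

Track the chip's position through each in-shuffle:
30 → 3 → 6 → 12 → 24

24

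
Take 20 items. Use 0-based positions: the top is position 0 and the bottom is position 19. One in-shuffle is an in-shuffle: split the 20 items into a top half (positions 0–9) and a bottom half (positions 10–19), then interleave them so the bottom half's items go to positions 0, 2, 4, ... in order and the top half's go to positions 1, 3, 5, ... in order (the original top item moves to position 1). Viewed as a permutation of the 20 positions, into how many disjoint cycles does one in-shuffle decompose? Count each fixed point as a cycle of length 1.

5

Trace each unvisited position around until it returns:
(0 1 3 7 15 10) (2 5 11) (4 9 19 18 16 12) (6 13) (8 17 14)
5 cycles in total.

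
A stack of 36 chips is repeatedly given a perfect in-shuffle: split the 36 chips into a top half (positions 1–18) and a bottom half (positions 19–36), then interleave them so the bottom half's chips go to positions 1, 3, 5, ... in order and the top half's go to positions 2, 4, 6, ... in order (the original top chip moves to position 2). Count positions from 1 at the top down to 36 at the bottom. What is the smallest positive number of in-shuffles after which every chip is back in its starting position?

36

The in-shuffle permutes the 36 positions with cycle lengths [36].
Every chip is home exactly when every cycle has completed a whole number of laps, i.e. after lcm(36) = 36 in-shuffles.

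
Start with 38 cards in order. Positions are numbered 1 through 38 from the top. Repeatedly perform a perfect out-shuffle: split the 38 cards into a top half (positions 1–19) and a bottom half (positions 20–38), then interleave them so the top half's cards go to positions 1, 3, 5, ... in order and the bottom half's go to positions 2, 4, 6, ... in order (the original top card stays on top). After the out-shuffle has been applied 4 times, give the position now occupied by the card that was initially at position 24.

Track the card's position through each out-shuffle:
24 → 10 → 19 → 37 → 36

36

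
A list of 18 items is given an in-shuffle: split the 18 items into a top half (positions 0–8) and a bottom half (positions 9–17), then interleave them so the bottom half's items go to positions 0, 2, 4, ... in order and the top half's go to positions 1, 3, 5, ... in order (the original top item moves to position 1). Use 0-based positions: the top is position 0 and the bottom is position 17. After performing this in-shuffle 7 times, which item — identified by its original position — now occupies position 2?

Work backwards from position 2, undoing one in-shuffle at a time:
2 ← 10 ← 14 ← 16 ← 17 ← 8 ← 13 ← 6
So the item now at position 2 started at position 6.

6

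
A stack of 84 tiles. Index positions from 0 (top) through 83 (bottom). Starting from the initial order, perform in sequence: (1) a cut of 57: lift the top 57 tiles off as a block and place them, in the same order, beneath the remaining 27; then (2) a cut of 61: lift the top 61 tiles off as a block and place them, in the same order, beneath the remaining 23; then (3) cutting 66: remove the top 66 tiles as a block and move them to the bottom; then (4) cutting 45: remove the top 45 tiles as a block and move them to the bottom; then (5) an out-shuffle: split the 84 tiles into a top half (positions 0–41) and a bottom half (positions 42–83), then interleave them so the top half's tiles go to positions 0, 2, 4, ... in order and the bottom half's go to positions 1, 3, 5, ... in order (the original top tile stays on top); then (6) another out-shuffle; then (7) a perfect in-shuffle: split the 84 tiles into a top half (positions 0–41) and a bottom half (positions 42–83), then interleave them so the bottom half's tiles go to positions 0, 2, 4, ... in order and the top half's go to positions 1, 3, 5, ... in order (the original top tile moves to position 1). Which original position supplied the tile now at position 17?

63

Undo the operations in reverse order, starting from position 17:
  undo op 7 (in-shuffle, from top half): 17 ← 8
  undo op 6 (out-shuffle, from top half): 8 ← 4
  undo op 5 (out-shuffle, from top half): 4 ← 2
  undo op 4 (cut 45): 2 ← 47
  undo op 3 (cut 66): 47 ← 29
  undo op 2 (cut 61): 29 ← 6
  undo op 1 (cut 57): 6 ← 63
So the tile at position 17 came from original position 63.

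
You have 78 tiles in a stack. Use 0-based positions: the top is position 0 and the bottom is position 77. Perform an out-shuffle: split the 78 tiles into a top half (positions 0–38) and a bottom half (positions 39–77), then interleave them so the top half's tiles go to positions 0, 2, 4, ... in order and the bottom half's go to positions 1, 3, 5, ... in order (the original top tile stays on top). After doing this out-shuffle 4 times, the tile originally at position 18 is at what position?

57

Track the tile's position through each out-shuffle:
18 → 36 → 72 → 67 → 57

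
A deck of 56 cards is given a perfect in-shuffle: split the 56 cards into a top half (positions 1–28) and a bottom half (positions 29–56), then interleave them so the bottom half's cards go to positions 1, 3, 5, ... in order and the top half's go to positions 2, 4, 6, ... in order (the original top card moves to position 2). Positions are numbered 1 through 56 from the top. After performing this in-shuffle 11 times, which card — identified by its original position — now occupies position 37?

5

Work backwards from position 37, undoing one in-shuffle at a time:
37 ← 47 ← 52 ← 26 ← 13 ← 35 ← 46 ← 23 ← 40 ← 20 ← 10 ← 5
So the card now at position 37 started at position 5.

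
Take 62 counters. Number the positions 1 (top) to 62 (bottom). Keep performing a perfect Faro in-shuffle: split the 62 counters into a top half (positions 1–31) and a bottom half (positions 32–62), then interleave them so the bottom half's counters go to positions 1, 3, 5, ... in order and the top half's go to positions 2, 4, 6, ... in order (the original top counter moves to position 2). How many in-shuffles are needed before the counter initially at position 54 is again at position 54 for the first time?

3

Follow position 54 under repeated in-shuffles:
54 → 45 → 27 → 54
It first returns after 3 in-shuffles.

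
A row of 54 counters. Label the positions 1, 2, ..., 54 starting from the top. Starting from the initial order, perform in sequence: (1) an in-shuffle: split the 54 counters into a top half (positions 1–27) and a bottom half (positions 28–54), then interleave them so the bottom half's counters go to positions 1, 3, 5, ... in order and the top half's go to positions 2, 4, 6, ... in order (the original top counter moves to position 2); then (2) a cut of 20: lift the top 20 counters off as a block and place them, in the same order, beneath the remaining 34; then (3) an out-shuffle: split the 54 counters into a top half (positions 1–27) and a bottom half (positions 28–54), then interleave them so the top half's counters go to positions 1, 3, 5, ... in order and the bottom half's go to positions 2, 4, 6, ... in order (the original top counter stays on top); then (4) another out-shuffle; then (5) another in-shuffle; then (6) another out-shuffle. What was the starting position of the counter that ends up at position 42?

Undo the operations in reverse order, starting from position 42:
  undo op 6 (out-shuffle, from bottom half): 42 ← 48
  undo op 5 (in-shuffle, from top half): 48 ← 24
  undo op 4 (out-shuffle, from bottom half): 24 ← 39
  undo op 3 (out-shuffle, from top half): 39 ← 20
  undo op 2 (cut 20): 20 ← 40
  undo op 1 (in-shuffle, from top half): 40 ← 20
So the counter at position 42 came from original position 20.

20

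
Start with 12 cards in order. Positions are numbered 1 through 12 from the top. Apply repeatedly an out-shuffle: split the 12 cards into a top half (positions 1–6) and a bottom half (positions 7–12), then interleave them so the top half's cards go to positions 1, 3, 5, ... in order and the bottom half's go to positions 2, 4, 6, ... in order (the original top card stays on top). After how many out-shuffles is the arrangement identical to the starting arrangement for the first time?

The out-shuffle permutes the 12 positions with cycle lengths [1, 1, 10].
Every card is home exactly when every cycle has completed a whole number of laps, i.e. after lcm(1, 10) = 10 out-shuffles.

10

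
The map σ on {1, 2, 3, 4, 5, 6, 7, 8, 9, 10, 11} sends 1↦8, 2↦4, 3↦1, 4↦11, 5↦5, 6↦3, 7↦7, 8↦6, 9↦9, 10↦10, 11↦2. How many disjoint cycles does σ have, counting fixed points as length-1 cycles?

Cycle decomposition: (1 8 6 3) (2 4 11) (5) (7) (9) (10).
6 cycles.

6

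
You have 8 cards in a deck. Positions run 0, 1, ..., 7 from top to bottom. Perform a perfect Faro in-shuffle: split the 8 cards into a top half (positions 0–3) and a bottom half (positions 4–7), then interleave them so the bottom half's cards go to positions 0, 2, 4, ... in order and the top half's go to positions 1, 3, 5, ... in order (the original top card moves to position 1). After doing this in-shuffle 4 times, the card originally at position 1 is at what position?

4

Track the card's position through each in-shuffle:
1 → 3 → 7 → 6 → 4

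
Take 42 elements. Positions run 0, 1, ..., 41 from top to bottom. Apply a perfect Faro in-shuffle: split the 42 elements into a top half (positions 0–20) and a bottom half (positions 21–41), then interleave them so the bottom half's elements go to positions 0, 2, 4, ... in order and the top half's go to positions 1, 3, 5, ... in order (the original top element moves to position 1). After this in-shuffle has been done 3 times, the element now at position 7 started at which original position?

Work backwards from position 7, undoing one in-shuffle at a time:
7 ← 3 ← 1 ← 0
So the element now at position 7 started at position 0.

0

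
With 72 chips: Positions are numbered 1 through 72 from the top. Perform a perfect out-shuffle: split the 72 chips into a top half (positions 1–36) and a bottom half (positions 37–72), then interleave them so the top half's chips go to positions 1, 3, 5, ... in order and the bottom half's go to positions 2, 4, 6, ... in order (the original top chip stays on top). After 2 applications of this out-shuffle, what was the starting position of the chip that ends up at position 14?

Work backwards from position 14, undoing one out-shuffle at a time:
14 ← 43 ← 22
So the chip now at position 14 started at position 22.

22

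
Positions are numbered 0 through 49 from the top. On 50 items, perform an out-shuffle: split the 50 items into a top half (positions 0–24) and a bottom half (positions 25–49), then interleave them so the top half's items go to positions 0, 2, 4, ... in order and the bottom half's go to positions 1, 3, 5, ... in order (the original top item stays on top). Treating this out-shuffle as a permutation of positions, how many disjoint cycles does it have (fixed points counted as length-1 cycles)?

6

Trace each unvisited position around until it returns:
(0) (1 2 4 8 16 32 ... len 21) (3 6 12 24 48 47 ... len 21) (7 14 28) (21 42 35) (49)
6 cycles in total.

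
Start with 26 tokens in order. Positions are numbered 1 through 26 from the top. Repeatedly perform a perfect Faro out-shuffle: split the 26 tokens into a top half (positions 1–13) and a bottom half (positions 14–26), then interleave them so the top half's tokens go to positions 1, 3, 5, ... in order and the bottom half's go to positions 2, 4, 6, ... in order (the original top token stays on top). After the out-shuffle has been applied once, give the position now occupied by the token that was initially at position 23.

20

Track the token's position through each out-shuffle:
23 → 20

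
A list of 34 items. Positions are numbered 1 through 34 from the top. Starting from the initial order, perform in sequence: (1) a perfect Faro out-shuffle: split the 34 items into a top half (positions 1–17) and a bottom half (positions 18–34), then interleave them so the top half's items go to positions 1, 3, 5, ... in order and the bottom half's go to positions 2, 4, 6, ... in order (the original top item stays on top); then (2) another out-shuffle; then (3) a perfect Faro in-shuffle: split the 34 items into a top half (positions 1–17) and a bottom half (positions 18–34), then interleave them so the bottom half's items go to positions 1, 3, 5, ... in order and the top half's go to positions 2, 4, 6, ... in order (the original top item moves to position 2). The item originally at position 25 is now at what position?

27

Track the item from position 25 forward through each operation:
  after op 1 (out-shuffle): 25 → 16
  after op 2 (out-shuffle): 16 → 31
  after op 3 (in-shuffle): 31 → 27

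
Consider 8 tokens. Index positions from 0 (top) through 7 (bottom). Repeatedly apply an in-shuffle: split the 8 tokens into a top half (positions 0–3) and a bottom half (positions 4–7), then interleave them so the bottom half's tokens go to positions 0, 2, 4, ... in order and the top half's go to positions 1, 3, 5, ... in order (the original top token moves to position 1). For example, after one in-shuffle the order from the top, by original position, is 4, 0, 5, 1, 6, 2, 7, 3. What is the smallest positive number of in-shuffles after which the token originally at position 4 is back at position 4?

6

Follow position 4 under repeated in-shuffles:
4 → 0 → 1 → 3 → 7 → 6 → 4
It first returns after 6 in-shuffles.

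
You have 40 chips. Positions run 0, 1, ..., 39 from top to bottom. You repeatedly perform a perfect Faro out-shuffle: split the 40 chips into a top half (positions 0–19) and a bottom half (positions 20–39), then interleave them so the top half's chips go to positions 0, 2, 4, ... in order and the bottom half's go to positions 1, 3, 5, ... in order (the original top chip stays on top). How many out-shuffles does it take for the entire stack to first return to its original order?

The out-shuffle permutes the 40 positions with cycle lengths [1, 1, 2, 12, 12, 12].
Every chip is home exactly when every cycle has completed a whole number of laps, i.e. after lcm(1, 2, 12) = 12 out-shuffles.

12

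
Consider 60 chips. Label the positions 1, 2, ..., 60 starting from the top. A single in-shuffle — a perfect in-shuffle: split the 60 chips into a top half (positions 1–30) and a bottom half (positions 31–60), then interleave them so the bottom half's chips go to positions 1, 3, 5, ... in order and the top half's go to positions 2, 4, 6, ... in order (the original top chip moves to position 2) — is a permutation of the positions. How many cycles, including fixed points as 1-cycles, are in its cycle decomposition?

1

Trace each unvisited position around until it returns:
(1 2 4 8 16 32 ... len 60)
1 cycle in total.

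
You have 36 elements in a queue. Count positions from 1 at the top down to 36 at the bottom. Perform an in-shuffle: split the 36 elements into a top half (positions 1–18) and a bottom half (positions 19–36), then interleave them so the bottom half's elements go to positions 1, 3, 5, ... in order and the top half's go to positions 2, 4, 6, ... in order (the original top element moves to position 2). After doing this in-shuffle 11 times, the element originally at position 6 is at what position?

4

Track the element's position through each in-shuffle:
6 → 12 → 24 → 11 → 22 → 7 → 14 → 28 → 19 → 1 → 2 → 4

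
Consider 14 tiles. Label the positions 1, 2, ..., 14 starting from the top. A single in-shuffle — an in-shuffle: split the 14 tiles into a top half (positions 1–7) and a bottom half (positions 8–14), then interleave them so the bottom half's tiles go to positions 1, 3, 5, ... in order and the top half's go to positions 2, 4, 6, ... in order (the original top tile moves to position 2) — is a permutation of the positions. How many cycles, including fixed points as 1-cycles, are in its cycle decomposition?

4

Trace each unvisited position around until it returns:
(1 2 4 8) (3 6 12 9) (5 10) (7 14 13 11)
4 cycles in total.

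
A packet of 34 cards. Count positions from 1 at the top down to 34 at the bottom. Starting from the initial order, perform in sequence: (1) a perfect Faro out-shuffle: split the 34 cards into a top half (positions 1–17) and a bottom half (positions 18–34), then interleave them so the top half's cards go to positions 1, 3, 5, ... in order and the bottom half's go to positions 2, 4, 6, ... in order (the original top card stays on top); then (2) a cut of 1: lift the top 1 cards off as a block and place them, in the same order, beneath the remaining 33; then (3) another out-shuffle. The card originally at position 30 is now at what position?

16

Track the card from position 30 forward through each operation:
  after op 1 (out-shuffle): 30 → 26
  after op 2 (cut 1): 26 → 25
  after op 3 (out-shuffle): 25 → 16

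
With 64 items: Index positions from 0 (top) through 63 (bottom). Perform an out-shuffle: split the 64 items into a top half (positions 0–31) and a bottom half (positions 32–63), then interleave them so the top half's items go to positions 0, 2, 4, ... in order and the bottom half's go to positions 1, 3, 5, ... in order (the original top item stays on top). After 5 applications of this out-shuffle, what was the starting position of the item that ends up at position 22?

Work backwards from position 22, undoing one out-shuffle at a time:
22 ← 11 ← 37 ← 50 ← 25 ← 44
So the item now at position 22 started at position 44.

44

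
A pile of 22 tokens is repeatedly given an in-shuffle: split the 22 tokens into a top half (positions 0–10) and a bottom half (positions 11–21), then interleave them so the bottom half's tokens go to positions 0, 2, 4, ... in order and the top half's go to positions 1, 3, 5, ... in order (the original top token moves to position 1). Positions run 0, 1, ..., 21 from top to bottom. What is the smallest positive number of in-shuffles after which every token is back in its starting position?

11

The in-shuffle permutes the 22 positions with cycle lengths [11, 11].
Every token is home exactly when every cycle has completed a whole number of laps, i.e. after lcm(11) = 11 in-shuffles.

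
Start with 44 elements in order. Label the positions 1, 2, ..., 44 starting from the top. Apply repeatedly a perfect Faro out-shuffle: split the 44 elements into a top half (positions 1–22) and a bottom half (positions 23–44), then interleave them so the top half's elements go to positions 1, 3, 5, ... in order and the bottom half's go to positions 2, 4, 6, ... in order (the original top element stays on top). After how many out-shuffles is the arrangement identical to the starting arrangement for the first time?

14

The out-shuffle permutes the 44 positions with cycle lengths [1, 1, 14, 14, 14].
Every element is home exactly when every cycle has completed a whole number of laps, i.e. after lcm(1, 14) = 14 out-shuffles.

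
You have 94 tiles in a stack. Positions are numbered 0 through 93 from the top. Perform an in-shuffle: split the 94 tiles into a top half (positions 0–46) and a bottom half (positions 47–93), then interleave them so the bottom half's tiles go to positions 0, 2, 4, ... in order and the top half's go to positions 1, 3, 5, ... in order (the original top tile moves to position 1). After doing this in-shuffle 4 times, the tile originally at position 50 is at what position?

Track the tile's position through each in-shuffle:
50 → 6 → 13 → 27 → 55

55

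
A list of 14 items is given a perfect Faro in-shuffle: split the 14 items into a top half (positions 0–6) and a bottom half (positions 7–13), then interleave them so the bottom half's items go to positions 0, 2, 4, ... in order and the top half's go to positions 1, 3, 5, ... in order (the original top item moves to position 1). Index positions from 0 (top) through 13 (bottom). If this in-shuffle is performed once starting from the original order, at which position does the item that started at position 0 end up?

Track the item's position through each in-shuffle:
0 → 1

1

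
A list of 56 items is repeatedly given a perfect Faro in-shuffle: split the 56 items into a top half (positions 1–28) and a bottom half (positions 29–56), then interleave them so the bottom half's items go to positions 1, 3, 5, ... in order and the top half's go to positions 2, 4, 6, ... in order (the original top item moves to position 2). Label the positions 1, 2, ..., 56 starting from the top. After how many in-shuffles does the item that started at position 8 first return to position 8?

18

Follow position 8 under repeated in-shuffles:
8 → 16 → 32 → 7 → 14 → 28 → 56 → 55 → 53 → 49 → 41 → 25 → 50 → 43 → 29 → 1 → 2 → 4 → 8
It first returns after 18 in-shuffles.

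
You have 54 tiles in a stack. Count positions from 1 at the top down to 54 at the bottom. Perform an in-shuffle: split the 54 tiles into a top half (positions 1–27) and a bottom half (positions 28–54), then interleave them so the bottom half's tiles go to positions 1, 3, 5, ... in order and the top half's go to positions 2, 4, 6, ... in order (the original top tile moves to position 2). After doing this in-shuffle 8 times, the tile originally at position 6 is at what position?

51

Track the tile's position through each in-shuffle:
6 → 12 → 24 → 48 → 41 → 27 → 54 → 53 → 51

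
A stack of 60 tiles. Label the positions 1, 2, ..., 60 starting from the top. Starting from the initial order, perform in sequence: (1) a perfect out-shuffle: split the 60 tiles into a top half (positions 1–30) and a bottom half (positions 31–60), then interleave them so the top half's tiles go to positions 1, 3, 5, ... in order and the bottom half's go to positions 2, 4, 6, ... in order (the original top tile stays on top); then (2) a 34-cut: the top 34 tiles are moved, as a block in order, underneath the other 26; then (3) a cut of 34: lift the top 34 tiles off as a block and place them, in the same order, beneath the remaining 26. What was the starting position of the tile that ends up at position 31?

20

Undo the operations in reverse order, starting from position 31:
  undo op 3 (cut 34): 31 ← 5
  undo op 2 (cut 34): 5 ← 39
  undo op 1 (out-shuffle, from top half): 39 ← 20
So the tile at position 31 came from original position 20.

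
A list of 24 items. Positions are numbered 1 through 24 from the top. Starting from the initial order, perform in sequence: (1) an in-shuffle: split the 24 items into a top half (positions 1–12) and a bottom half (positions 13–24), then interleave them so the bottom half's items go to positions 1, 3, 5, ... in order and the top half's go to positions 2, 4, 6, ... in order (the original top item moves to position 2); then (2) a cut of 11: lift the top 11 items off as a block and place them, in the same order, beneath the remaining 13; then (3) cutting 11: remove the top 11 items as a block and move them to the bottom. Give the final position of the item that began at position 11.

24

Track the item from position 11 forward through each operation:
  after op 1 (in-shuffle): 11 → 22
  after op 2 (cut 11): 22 → 11
  after op 3 (cut 11): 11 → 24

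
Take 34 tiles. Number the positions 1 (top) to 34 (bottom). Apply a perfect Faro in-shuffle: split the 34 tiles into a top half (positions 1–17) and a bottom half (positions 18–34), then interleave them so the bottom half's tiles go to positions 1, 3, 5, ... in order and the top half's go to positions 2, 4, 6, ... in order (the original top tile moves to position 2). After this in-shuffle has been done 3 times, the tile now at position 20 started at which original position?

20

Work backwards from position 20, undoing one in-shuffle at a time:
20 ← 10 ← 5 ← 20
So the tile now at position 20 started at position 20.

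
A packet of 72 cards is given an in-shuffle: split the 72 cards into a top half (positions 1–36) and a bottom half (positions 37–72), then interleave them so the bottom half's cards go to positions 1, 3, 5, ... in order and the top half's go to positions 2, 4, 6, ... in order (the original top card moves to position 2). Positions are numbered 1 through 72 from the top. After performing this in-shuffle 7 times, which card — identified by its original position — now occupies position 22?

15

Work backwards from position 22, undoing one in-shuffle at a time:
22 ← 11 ← 42 ← 21 ← 47 ← 60 ← 30 ← 15
So the card now at position 22 started at position 15.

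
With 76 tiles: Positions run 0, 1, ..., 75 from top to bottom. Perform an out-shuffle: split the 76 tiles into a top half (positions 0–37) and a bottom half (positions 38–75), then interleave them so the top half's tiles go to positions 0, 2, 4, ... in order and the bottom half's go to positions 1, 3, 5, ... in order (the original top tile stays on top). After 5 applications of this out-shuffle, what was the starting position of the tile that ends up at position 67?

Work backwards from position 67, undoing one out-shuffle at a time:
67 ← 71 ← 73 ← 74 ← 37 ← 56
So the tile now at position 67 started at position 56.

56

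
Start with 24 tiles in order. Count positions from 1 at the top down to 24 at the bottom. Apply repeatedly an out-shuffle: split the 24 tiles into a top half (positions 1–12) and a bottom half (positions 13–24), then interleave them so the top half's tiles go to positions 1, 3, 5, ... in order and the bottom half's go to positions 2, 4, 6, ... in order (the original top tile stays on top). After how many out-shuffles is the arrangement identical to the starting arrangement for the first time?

11

The out-shuffle permutes the 24 positions with cycle lengths [1, 1, 11, 11].
Every tile is home exactly when every cycle has completed a whole number of laps, i.e. after lcm(1, 11) = 11 out-shuffles.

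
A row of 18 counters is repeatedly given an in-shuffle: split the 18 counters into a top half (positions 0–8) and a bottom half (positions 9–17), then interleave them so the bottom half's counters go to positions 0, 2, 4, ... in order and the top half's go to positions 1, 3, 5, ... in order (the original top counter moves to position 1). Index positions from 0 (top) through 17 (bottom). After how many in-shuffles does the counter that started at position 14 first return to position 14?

18

Follow position 14 under repeated in-shuffles:
14 → 10 → 2 → 5 → 11 → 4 → 9 → 0 → 1 → 3 → 7 → 15 → 12 → 6 → 13 → 8 → 17 → 16 → 14
It first returns after 18 in-shuffles.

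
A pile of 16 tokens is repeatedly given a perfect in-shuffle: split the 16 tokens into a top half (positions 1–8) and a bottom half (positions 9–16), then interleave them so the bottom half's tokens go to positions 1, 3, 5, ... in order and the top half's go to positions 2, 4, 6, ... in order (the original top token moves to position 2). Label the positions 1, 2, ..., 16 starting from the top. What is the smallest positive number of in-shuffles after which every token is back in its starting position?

8

The in-shuffle permutes the 16 positions with cycle lengths [8, 8].
Every token is home exactly when every cycle has completed a whole number of laps, i.e. after lcm(8) = 8 in-shuffles.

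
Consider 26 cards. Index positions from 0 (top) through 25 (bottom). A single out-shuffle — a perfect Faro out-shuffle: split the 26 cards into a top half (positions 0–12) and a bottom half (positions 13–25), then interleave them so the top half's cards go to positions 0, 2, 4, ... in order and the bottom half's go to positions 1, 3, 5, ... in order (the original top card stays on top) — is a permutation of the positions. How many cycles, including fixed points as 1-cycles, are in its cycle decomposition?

Trace each unvisited position around until it returns:
(0) (1 2 4 8 16 7 ... len 20) (5 10 20 15) (25)
4 cycles in total.

4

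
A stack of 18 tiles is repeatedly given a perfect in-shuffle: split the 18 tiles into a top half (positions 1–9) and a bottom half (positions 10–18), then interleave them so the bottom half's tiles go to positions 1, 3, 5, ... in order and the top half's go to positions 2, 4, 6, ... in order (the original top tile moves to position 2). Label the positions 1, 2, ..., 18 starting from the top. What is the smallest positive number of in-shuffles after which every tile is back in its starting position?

18

The in-shuffle permutes the 18 positions with cycle lengths [18].
Every tile is home exactly when every cycle has completed a whole number of laps, i.e. after lcm(18) = 18 in-shuffles.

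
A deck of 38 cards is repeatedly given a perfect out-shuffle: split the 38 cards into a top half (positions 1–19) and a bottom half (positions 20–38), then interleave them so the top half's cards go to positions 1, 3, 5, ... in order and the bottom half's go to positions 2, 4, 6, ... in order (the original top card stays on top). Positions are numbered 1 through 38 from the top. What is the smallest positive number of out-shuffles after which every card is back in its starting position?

36

The out-shuffle permutes the 38 positions with cycle lengths [1, 1, 36].
Every card is home exactly when every cycle has completed a whole number of laps, i.e. after lcm(1, 36) = 36 out-shuffles.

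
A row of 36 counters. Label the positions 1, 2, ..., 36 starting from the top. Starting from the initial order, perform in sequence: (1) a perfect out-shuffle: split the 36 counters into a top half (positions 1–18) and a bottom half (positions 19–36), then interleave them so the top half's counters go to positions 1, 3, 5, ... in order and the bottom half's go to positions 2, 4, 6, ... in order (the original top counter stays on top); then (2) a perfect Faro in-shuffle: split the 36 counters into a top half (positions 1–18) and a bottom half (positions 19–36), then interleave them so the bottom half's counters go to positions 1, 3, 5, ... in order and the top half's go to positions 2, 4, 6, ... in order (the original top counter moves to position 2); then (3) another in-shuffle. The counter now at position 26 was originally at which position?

13

Undo the operations in reverse order, starting from position 26:
  undo op 3 (in-shuffle, from top half): 26 ← 13
  undo op 2 (in-shuffle, from bottom half): 13 ← 25
  undo op 1 (out-shuffle, from top half): 25 ← 13
So the counter at position 26 came from original position 13.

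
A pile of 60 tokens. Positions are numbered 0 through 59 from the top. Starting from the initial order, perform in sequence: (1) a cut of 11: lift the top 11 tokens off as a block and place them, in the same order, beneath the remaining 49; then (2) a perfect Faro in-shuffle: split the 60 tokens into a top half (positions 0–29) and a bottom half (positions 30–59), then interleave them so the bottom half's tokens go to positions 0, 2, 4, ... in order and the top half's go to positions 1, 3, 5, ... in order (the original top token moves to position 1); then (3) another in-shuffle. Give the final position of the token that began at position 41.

1

Track the token from position 41 forward through each operation:
  after op 1 (cut 11): 41 → 30
  after op 2 (in-shuffle): 30 → 0
  after op 3 (in-shuffle): 0 → 1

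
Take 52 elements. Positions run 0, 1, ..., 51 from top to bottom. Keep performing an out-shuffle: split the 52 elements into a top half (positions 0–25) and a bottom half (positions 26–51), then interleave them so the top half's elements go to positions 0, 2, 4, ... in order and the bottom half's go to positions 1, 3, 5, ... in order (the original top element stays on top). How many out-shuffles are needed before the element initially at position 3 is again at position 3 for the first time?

Follow position 3 under repeated out-shuffles:
3 → 6 → 12 → 24 → 48 → 45 → 39 → 27 → 3
It first returns after 8 out-shuffles.

8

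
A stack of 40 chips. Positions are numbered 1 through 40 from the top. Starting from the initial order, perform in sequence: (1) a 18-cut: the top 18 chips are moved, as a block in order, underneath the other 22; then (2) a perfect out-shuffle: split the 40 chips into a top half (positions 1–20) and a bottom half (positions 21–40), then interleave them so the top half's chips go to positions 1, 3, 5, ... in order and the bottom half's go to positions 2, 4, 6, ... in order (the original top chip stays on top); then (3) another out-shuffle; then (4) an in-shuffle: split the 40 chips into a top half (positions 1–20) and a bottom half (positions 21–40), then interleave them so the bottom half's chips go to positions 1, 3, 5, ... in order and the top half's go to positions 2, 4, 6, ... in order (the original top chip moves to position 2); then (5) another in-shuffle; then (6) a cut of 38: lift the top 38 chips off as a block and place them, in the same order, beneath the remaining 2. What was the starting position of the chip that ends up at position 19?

Undo the operations in reverse order, starting from position 19:
  undo op 6 (cut 38): 19 ← 17
  undo op 5 (in-shuffle, from bottom half): 17 ← 29
  undo op 4 (in-shuffle, from bottom half): 29 ← 35
  undo op 3 (out-shuffle, from top half): 35 ← 18
  undo op 2 (out-shuffle, from bottom half): 18 ← 29
  undo op 1 (cut 18): 29 ← 7
So the chip at position 19 came from original position 7.

7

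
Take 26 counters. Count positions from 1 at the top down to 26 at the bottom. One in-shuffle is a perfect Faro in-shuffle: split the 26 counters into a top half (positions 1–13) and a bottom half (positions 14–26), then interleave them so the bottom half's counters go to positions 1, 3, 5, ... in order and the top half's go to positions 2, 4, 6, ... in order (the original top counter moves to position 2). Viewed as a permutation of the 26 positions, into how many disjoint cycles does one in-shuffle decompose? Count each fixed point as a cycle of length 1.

3

Trace each unvisited position around until it returns:
(1 2 4 8 16 5 ... len 18) (3 6 12 24 21 15) (9 18)
3 cycles in total.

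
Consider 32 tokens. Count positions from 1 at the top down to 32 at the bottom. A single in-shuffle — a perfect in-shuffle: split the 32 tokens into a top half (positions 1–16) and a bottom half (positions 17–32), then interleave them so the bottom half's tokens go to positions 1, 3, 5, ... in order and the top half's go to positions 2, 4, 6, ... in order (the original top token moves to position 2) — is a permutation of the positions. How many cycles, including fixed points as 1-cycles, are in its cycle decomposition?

4

Trace each unvisited position around until it returns:
(1 2 4 8 16 32 31 29 25 17) (3 6 12 24 15 30 27 21 9 18) (5 10 20 7 14 28 23 13 26 19) (11 22)
4 cycles in total.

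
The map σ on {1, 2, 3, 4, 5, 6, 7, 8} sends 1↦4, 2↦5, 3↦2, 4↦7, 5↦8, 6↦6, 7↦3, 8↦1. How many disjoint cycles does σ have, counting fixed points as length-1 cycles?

Cycle decomposition: (1 4 7 3 2 5 8) (6).
2 cycles.

2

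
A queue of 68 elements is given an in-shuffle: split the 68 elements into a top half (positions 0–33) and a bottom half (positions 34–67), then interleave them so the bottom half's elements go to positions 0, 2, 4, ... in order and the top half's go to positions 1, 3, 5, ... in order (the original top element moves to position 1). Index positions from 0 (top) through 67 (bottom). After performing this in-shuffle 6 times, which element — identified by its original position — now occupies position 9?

Work backwards from position 9, undoing one in-shuffle at a time:
9 ← 4 ← 36 ← 52 ← 60 ← 64 ← 66
So the element now at position 9 started at position 66.

66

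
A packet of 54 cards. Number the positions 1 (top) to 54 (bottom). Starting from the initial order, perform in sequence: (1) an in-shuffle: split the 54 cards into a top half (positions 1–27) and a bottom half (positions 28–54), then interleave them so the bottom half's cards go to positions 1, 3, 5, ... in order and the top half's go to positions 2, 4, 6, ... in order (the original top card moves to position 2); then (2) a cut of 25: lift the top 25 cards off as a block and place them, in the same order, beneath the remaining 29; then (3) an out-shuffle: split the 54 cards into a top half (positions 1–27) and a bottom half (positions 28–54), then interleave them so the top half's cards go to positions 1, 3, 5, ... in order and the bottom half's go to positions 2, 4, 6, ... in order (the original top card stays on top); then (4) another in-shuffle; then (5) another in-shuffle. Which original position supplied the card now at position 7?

Undo the operations in reverse order, starting from position 7:
  undo op 5 (in-shuffle, from bottom half): 7 ← 31
  undo op 4 (in-shuffle, from bottom half): 31 ← 43
  undo op 3 (out-shuffle, from top half): 43 ← 22
  undo op 2 (cut 25): 22 ← 47
  undo op 1 (in-shuffle, from bottom half): 47 ← 51
So the card at position 7 came from original position 51.

51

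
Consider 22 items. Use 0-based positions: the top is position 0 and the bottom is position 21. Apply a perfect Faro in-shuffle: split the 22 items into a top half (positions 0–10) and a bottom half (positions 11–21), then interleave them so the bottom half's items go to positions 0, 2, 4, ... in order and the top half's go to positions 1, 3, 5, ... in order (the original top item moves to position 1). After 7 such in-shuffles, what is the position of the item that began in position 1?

Track the item's position through each in-shuffle:
1 → 3 → 7 → 15 → 8 → 17 → 12 → 2

2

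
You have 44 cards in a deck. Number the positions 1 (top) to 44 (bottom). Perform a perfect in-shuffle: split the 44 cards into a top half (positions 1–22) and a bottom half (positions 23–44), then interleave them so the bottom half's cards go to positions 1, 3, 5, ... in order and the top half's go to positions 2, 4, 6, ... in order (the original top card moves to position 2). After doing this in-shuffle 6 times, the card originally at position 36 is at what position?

9

Track the card's position through each in-shuffle:
36 → 27 → 9 → 18 → 36 → 27 → 9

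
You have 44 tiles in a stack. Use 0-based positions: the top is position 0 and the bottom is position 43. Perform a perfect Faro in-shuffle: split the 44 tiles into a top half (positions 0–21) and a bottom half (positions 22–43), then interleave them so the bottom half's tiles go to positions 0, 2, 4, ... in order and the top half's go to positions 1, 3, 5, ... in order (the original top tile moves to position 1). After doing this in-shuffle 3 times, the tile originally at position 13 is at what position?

21

Track the tile's position through each in-shuffle:
13 → 27 → 10 → 21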